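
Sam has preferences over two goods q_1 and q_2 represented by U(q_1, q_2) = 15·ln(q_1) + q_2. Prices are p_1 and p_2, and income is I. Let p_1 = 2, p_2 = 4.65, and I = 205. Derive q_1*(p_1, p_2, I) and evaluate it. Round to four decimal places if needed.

MU_q_1 = 15/q_1, MU_q_2 = 1. Tangency: 15/q_1 = p_1/p_2.
So q_1*(p_1,p_2) = 15·p_2/p_1, independent of income; and q_2* = (I − 15·p_2)/p_2.
At the given prices: q_1* = 15·4.65/2 = 34.875.

q_1* = 34.875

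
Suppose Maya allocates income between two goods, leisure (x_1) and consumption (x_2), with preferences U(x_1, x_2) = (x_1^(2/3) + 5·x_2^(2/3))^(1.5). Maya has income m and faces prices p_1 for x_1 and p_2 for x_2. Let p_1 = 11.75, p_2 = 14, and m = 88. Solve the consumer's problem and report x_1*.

MU_x_1 ∝ x_1^(-1/3), MU_x_2 ∝ 5·x_2^(-1/3), so MRS = (1/5)·(x_2/x_1)^(1/3) = p_1/p_2.
Solve for the ratio: x_2/x_1 = [5·p_1/p_2]^(3).
Substitute x_2 = (x_2/x_1)·x_1 into the budget: x_1* = m/(p_1 + p_2·(x_2/x_1)).
Numerically x_2/x_1 = 73.899161, so x_1* = 88/(11.75 + 14·73.899161) = 0.0841.

x_1* = 0.0841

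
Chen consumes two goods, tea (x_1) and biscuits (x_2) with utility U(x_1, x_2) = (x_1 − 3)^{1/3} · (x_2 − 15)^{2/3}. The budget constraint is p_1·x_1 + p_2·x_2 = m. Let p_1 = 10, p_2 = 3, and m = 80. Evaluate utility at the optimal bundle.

This is Cobb-Douglas in (x_1−3, x_2−15): tangency gives 1/3·p_2·(x_2−15) = 2/3·p_1·(x_1−3).
After buying the subsistence bundle (3, 15), a share 1/3 of the remaining income goes to x_1: x_1* = 3 + 1/3·(m − 3p_1 − 15p_2)/p_1.
Discretionary income = 80 − 3·10 − 15·3 = 5; x_1* = 3 + 1/3·5/10 = 3.1667; x_2* = 15 + 2/3·5/3 = 16.1111.
Utility at the optimum: U(3.1667, 16.1111) = 0.5904.

V = 0.5904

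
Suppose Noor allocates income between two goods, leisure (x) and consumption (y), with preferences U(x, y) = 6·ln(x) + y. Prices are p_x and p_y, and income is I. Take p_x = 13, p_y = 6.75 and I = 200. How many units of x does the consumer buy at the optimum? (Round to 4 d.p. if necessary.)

So x*(p_x,p_y) = 6·p_y/p_x, independent of income; and y* = (I − 6·p_y)/p_y.
At the given prices: x* = 6·6.75/13 = 3.1154.

x* = 3.1154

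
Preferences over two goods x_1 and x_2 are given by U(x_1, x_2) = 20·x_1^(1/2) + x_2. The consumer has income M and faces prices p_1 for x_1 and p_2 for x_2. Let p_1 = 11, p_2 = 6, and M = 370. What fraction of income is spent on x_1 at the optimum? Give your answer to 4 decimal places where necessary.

Utility is quasi-linear in x_2; the FOC for x_1 is 10/√x_1 = p_1/p_2.
Thus x_1* = (10·p_2/p_1)² — independent of M — with the rest of income spent on x_2.
Plugging in: x_1* = (10·6/11)² = 29.7521, x_2* = 7.1212.
Expenditure on x_1: 11·29.7521 = 327.2727; share = 0.8845.

share on x_1 = 0.8845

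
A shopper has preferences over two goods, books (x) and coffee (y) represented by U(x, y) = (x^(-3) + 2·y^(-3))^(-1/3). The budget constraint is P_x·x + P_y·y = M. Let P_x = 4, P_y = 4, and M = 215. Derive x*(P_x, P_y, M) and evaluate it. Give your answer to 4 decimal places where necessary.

x* = 24.5523

Substitute y = (y/x)·x into the budget: x* = M/(P_x + P_y·(y/x)).
Numerically y/x = 1.189207, so x* = 215/(4 + 4·1.189207) = 24.5523.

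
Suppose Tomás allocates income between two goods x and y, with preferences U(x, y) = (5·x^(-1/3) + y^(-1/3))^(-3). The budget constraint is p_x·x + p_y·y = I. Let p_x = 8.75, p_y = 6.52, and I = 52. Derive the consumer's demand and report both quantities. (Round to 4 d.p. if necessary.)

x* = 4.6506, y* = 1.7342

Substitute y = (y/x)·x into the budget: x* = I/(p_x + p_y·(y/x)).
Numerically y/x = 0.3729, so x* = 52/(8.75 + 6.52·0.3729) = 4.6506 and y* = 0.3729·4.6506 = 1.7342.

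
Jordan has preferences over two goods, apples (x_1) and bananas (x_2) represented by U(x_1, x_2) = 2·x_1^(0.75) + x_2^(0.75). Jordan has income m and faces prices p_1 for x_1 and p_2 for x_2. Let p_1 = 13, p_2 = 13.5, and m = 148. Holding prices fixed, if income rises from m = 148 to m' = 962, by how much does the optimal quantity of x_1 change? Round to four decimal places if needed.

With the ratio pinned down, the budget gives x_1* = m/(p_1 + p_2·(x_2/x_1)) and x_2* = (x_2/x_1)·x_1*.
Numerically x_2/x_1 = 0.053743, so x_1* = 148/(13 + 13.5·0.053743) = 10.7828.
At m' = 962: x_1* = 70.0884. Change: 70.0884 − 10.7828 = 59.3056.

Δx_1* = 59.3056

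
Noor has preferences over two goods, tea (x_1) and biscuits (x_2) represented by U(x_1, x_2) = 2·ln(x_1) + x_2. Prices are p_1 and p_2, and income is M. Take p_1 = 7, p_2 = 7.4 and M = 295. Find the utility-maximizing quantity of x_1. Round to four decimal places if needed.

MU_x_1 = 2/x_1, MU_x_2 = 1. Tangency: 2/x_1 = p_1/p_2.
So x_1*(p_1,p_2) = 2·p_2/p_1, independent of income; and x_2* = (M − 2·p_2)/p_2.
At the given prices: x_1* = 2·7.4/7 = 2.1143.

x_1* = 2.1143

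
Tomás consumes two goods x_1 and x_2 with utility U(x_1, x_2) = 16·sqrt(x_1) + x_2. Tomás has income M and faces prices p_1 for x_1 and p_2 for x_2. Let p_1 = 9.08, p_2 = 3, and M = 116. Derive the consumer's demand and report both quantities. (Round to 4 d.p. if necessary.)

Utility is quasi-linear in x_2; the FOC for x_1 is 8/√x_1 = p_1/p_2.
Thus x_1* = (8·p_2/p_1)² — independent of M — with the rest of income spent on x_2.
Plugging in: x_1* = (8·3/9.08)² = 6.9864, x_2* = 17.5213.

x_1* = 6.9864, x_2* = 17.5213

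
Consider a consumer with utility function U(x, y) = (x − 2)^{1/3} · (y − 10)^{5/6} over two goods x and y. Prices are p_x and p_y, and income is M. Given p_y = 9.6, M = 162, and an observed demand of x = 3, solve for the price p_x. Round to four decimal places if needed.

Let x' = x−2, y' = y−10. MRS = (2/5)·y'/x' = p_x/p_y.
Substituting into the budget: x* = 2 + 2/7·(M − 2·p_x − 10·p_y)/p_x, and y* = 10 + 5/7·(…)/p_y.
Set x* = 3 in the demand function and solve for p_x: p_x = 12.

p_x = 12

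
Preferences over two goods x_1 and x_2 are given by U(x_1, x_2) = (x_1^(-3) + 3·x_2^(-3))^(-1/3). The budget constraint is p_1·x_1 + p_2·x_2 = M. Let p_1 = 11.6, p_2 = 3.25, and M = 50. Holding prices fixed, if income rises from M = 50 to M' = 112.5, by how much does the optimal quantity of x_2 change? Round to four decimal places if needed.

Δx_2* = 6.4682

MU_x_1 ∝ x_1^(-4), MU_x_2 ∝ 3·x_2^(-4), so MRS = (1/3)·(x_2/x_1)^(4) = p_1/p_2.
Hence x_2/x_1 = (3·p_1/p_2)^(1/(4)), i.e. raised to the 0.25 power.
Substitute x_2 = (x_2/x_1)·x_1 into the budget: x_1* = M/(p_1 + p_2·(x_2/x_1)).
Numerically x_2/x_1 = 1.808939, so x_1* = 50/(11.6 + 3.25·1.808939) = 2.8606 and x_2* = 1.808939·2.8606 = 5.1746.
At M' = 112.5: x_2* = 11.6428. Change: 11.6428 − 5.1746 = 6.4682.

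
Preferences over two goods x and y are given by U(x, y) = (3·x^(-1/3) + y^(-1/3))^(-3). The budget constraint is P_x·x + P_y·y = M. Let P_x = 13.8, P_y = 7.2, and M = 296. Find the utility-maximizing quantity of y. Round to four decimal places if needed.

With the ratio pinned down, the budget gives x* = M/(P_x + P_y·(y/x)) and y* = (y/x)·x*.
Numerically y/x = 0.71461, so x* = 296/(13.8 + 7.2·0.71461) = 15.624 and y* = 0.71461·15.624 = 11.1651.

y* = 11.1651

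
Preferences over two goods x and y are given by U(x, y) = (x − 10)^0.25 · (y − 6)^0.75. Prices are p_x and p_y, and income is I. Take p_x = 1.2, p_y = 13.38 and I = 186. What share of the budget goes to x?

Substituting into the budget: x* = 10 + 0.25·(I − 10·p_x − 6·p_y)/p_x, and y* = 6 + 0.75·(…)/p_y.
Discretionary income = 186 − 10·1.2 − 6·13.38 = 93.72; x* = 10 + 0.25·93.72/1.2 = 29.525; y* = 6 + 0.75·93.72/13.38 = 11.2534.
Expenditure on x: 1.2·29.525 = 35.43; share = 0.1905.

share on x = 0.1905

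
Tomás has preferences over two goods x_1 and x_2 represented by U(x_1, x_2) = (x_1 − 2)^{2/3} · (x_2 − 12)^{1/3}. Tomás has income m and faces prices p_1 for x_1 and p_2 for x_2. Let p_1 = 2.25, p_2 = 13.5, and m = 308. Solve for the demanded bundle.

Let x_1' = x_1−2, x_2' = x_2−12. MRS = 2·x_2'/x_1' = p_1/p_2.
After buying the subsistence bundle (2, 12), a share 2/3 of the remaining income goes to x_1: x_1* = 2 + 2/3·(m − 2p_1 − 12p_2)/p_1.
Discretionary income = 308 − 2·2.25 − 12·13.5 = 141.5; x_1* = 2 + 2/3·141.5/2.25 = 43.9259; x_2* = 12 + 1/3·141.5/13.5 = 15.4938.

x_1* = 43.9259, x_2* = 15.4938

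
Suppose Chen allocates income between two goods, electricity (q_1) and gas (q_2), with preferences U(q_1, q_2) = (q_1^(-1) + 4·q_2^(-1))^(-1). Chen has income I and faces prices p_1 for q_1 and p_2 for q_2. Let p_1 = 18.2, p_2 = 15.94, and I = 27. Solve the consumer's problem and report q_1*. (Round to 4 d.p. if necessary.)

Substitute q_2 = (q_2/q_1)·q_1 into the budget: q_1* = I/(p_1 + p_2·(q_2/q_1)).
Numerically q_2/q_1 = 2.137084, so q_1* = 27/(18.2 + 15.94·2.137084) = 0.5166.

q_1* = 0.5166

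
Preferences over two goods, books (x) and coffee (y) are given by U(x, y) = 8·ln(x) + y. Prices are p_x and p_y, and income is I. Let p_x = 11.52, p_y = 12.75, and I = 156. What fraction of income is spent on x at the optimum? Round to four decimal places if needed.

Set MRS = p_x/p_y: (8/x)/1 = p_x/p_y.
So x*(p_x,p_y) = 8·p_y/p_x, independent of income; and y* = (I − 8·p_y)/p_y.
At the given prices: x* = 8·12.75/11.52 = 8.8542, and y* = 4.2353.
Expenditure on x: 11.52·8.8542 = 102; share = 0.6538.

share on x = 0.6538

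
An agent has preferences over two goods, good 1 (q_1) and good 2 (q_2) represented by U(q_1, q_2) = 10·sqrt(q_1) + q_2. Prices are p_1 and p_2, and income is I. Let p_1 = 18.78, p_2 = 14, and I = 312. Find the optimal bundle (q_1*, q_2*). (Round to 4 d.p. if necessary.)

q_1* = 13.8933, q_2* = 3.6489

Utility is quasi-linear in q_2; the FOC for q_1 is 5/√q_1 = p_1/p_2.
Thus q_1* = (5·p_2/p_1)² — independent of I — with the rest of income spent on q_2.
Plugging in: q_1* = (5·14/18.78)² = 13.8933, q_2* = 3.6489.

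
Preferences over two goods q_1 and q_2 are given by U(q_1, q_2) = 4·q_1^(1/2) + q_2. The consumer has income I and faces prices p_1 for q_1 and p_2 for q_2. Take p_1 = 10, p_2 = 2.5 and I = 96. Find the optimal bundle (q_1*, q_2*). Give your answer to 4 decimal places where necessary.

MU_q_1 = 2/√q_1, MU_q_2 = 1. Tangency: 2/√q_1 = p_1/p_2.
Solve: √q_1 = 2·p_2/p_1, so q_1*(p_1,p_2) = (2·p_2/p_1)², and q_2* = (I − p_1·q_1*)/p_2.
Plugging in: q_1* = (2·2.5/10)² = 0.25, q_2* = 37.4.

q_1* = 0.25, q_2* = 37.4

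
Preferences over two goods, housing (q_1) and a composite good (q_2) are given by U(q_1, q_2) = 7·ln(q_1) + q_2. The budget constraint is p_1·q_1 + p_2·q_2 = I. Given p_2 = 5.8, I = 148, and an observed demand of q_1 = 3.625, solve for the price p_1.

Set MRS = p_1/p_2: (7/q_1)/1 = p_1/p_2.
So q_1*(p_1,p_2) = 7·p_2/p_1, independent of income; and q_2* = (I − 7·p_2)/p_2.
Set q_1* = 3.625 in the demand function and solve for p_1: p_1 = 11.2.

p_1 = 11.2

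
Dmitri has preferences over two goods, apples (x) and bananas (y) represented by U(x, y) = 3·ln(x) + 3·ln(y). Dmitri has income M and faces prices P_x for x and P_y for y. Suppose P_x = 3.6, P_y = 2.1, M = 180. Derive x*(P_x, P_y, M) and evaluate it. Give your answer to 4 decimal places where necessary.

x* = 25

MU_x/MU_y = (3·y)/(3·x); tangency sets this equal to P_x/P_y.
Rearranging, P_y·y = P_x·x. Substituting into the budget gives P_x·x·(1 + 1) = M.
Demand: x*(P_x,P_y,M) = 0.5·M/P_x and y* = 0.5·M/P_y.
At P_x=3.6, P_y=2.1, M=180: x* = 0.5·180/3.6 = 25.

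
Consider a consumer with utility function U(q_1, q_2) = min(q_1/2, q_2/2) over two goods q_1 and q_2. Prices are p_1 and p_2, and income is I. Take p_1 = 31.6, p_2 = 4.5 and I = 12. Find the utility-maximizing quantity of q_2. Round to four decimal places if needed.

q_2* = 0.3324

Leontief preferences: the optimum is at the kink where q_1/2 = q_2/2, i.e. q_2 = q_1.
Budget: p_1·q_1 + p_2·q_1 = I, so (2·p_1 + 2·p_2)·q_1 = 2·I.
Demand: q_1*(p_1,p_2,I) = 2·I/(2·p_1 + 2·p_2), q_2* = 2·I/(2·p_1 + 2·p_2).
Here 2·31.6 + 2·4.5 = 72.2, giving q_2* = 0.3324.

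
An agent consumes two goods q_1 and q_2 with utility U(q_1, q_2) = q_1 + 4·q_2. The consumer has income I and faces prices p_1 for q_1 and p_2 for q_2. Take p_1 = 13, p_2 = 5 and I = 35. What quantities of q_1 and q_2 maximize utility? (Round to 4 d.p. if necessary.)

q_1* = 0, q_2* = 7

q_2 gives more utility per dollar, so spend all income on q_2: q_2* = I/p_2, q_1* = 0.
Numerically: q_1* = 0, q_2* = 7.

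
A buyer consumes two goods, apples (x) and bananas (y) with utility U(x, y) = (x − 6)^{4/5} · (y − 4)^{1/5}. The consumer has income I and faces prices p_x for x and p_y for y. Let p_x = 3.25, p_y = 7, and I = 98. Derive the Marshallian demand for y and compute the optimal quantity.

Substituting into the budget: x* = 6 + 0.8·(I − 6·p_x − 4·p_y)/p_x, and y* = 4 + 0.2·(…)/p_y.
Discretionary income = 98 − 6·3.25 − 4·7 = 50.5; y* = 4 + 0.2·50.5/7 = 5.4429.

y* = 5.4429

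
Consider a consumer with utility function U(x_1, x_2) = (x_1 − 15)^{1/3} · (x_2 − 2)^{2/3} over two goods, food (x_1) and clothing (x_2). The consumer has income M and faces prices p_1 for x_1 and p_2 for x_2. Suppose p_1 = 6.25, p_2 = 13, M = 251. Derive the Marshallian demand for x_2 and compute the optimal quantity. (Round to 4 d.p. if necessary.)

Discretionary income = 251 − 15·6.25 − 2·13 = 131.25; x_2* = 2 + 2/3·131.25/13 = 8.7308.

x_2* = 8.7308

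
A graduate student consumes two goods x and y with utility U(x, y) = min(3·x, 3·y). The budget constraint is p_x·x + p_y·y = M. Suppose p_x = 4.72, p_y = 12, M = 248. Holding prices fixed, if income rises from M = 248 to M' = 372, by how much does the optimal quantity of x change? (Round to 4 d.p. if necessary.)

Δx* = 7.4163

Leontief preferences: the optimum is at the kink where x/3 = y/3, i.e. y = x.
Budget: p_x·x + p_y·x = M, so (3·p_x + 3·p_y)·x = 3·M.
Demand: x*(p_x,p_y,M) = 3·M/(3·p_x + 3·p_y), y* = 3·M/(3·p_x + 3·p_y).
Here 3·4.72 + 3·12 = 50.16, giving x* = 14.8325.
At M' = 372: x* = 22.2488. Change: 22.2488 − 14.8325 = 7.4163.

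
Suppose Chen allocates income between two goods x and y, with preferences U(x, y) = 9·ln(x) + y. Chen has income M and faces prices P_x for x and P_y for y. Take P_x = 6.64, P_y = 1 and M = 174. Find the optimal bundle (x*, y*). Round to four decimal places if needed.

x* = 1.3554, y* = 165

MU_x = 9/x, MU_y = 1. Tangency: 9/x = P_x/P_y.
So x*(P_x,P_y) = 9·P_y/P_x, independent of income; and y* = (M − 9·P_y)/P_y.
At the given prices: x* = 9·1/6.64 = 1.3554, and y* = 165.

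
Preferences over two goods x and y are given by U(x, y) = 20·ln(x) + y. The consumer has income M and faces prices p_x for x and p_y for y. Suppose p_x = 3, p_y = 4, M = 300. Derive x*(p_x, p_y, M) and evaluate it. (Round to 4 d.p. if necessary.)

x* = 26.6667

So x*(p_x,p_y) = 20·p_y/p_x, independent of income; and y* = (M − 20·p_y)/p_y.
At the given prices: x* = 20·4/3 = 26.6667.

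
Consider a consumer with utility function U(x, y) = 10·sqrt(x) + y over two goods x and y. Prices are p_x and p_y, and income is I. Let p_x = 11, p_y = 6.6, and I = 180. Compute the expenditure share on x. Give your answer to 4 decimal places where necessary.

Set MRS = p_x/p_y: 5·x^(−1/2) = p_x/p_y.
Thus x* = (5·p_y/p_x)² — independent of I — with the rest of income spent on y.
Plugging in: x* = (5·6.6/11)² = 9, y* = 12.2727.
Expenditure on x: 11·9 = 99; share = 0.55.

share on x = 0.55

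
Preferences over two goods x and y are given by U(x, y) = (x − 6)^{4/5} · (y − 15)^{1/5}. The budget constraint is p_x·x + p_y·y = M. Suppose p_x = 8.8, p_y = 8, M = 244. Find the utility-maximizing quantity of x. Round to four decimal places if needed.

x* = 12.4727

MRS = 4·(y−15)/(x−6). Tangency with p_x/p_y gives y−15 = (1/4)·(p_x/p_y)·(x−6).
Substituting into the budget: x* = 6 + 0.8·(M − 6·p_x − 15·p_y)/p_x, and y* = 15 + 0.2·(…)/p_y.
Discretionary income = 244 − 6·8.8 − 15·8 = 71.2; x* = 6 + 0.8·71.2/8.8 = 12.4727.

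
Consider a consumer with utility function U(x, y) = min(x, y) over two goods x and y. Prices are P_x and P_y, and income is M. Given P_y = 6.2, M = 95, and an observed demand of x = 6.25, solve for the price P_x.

With perfect complements, no substitution: consume in ratio x:y = 1:1.
Budget: P_x·x + P_y·x = M, so (P_x + P_y)·x = M.
Demand: x*(P_x,P_y,M) = M/(P_x + P_y), y* = M/(P_x + P_y).
Set x* = 6.25 in the demand function and solve for P_x: P_x = 9.

P_x = 9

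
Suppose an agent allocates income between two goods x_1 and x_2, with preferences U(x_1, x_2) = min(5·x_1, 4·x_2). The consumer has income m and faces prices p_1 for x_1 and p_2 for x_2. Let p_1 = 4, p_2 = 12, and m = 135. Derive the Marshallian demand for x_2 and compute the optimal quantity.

x_2* = 8.8816

With perfect complements, no substitution: consume in ratio x_1:x_2 = 4:5.
Budget: p_1·x_1 + p_2·(5/4)·x_1 = m, so (4·p_1 + 5·p_2)·x_1 = 4·m.
Demand: x_1*(p_1,p_2,m) = 4·m/(4·p_1 + 5·p_2), x_2* = 5·m/(4·p_1 + 5·p_2).
Here 4·4 + 5·12 = 76, giving x_2* = 8.8816.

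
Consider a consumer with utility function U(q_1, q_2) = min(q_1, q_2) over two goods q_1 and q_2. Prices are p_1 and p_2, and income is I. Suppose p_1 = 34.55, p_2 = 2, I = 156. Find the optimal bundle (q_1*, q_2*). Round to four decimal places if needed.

With perfect complements, no substitution: consume in ratio q_1:q_2 = 1:1.
Budget: p_1·q_1 + p_2·q_1 = I, so (p_1 + p_2)·q_1 = I.
Demand: q_1*(p_1,p_2,I) = I/(p_1 + p_2), q_2* = I/(p_1 + p_2).
Here 34.55 + 2 = 36.55, giving q_1* = 4.2681 and q_2* = 4.2681.

q_1* = 4.2681, q_2* = 4.2681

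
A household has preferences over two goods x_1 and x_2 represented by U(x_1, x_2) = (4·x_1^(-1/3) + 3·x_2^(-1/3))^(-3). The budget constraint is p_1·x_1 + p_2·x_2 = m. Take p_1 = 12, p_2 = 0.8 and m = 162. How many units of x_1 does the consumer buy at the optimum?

x_1* = 9.5777

MRS = MU_x_1/MU_x_2 = (4/3)·(x_2/x_1)^(4/3). Set equal to p_1/p_2.
Solve for the ratio: x_2/x_1 = [(3/4)·p_1/p_2]^(0.75).
With the ratio pinned down, the budget gives x_1* = m/(p_1 + p_2·(x_2/x_1)) and x_2* = (x_2/x_1)·x_1*.
Numerically x_2/x_1 = 6.142772, so x_1* = 162/(12 + 0.8·6.142772) = 9.5777.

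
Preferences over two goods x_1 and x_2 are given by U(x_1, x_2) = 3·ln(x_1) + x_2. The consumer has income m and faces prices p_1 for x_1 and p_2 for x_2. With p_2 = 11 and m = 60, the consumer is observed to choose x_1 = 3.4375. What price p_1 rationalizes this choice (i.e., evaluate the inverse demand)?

MU_x_1 = 3/x_1, MU_x_2 = 1. Tangency: 3/x_1 = p_1/p_2.
So x_1*(p_1,p_2) = 3·p_2/p_1, independent of income; and x_2* = (m − 3·p_2)/p_2.
Set x_1* = 3.4375 in the demand function and solve for p_1: p_1 = 9.6.

p_1 = 9.6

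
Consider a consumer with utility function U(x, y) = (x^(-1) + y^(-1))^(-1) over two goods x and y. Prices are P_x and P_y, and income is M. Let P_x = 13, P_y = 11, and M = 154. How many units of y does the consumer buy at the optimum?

y* = 6.7078

MRS = MU_x/MU_y = (y/x)^(2). Set equal to P_x/P_y.
Hence y/x = (P_x/P_y)^(1/(2)), i.e. raised to the 0.5 power.
Substitute y = (y/x)·x into the budget: x* = M/(P_x + P_y·(y/x)).
Numerically y/x = 1.087115, so x* = 154/(13 + 11·1.087115) = 6.1703 and y* = 1.087115·6.1703 = 6.7078.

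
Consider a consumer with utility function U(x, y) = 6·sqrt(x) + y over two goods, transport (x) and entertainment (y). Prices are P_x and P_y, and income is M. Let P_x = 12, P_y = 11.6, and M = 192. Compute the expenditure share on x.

share on x = 0.5256

Set MRS = P_x/P_y: 3·x^(−1/2) = P_x/P_y.
Thus x* = (3·P_y/P_x)² — independent of M — with the rest of income spent on y.
Plugging in: x* = (3·11.6/12)² = 8.41, y* = 7.8517.
Expenditure on x: 12·8.41 = 100.92; share = 0.5256.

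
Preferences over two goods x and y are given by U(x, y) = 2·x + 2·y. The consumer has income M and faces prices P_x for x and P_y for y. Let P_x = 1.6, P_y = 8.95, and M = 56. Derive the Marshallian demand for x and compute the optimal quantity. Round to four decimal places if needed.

x* = 35

Perfect substitutes: compare marginal utility per dollar. 2/P_x vs 2/P_y → 1.25 vs 0.2235.
x gives more utility per dollar, so spend all income on x: x* = M/P_x, y* = 0.
Numerically: x* = 35, y* = 0.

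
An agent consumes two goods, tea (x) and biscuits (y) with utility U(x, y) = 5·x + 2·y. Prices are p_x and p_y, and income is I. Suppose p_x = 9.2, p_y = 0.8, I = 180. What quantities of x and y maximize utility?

x* = 0, y* = 225

y gives more utility per dollar, so spend all income on y: y* = I/p_y, x* = 0.
Numerically: x* = 0, y* = 225.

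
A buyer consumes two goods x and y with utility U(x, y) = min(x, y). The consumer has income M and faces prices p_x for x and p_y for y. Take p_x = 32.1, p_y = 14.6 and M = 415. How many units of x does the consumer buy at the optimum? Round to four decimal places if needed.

With perfect complements, no substitution: consume in ratio x:y = 1:1.
Budget: p_x·x + p_y·x = M, so (p_x + p_y)·x = M.
Demand: x*(p_x,p_y,M) = M/(p_x + p_y), y* = M/(p_x + p_y).
Here 32.1 + 14.6 = 46.7, giving x* = 8.8865.

x* = 8.8865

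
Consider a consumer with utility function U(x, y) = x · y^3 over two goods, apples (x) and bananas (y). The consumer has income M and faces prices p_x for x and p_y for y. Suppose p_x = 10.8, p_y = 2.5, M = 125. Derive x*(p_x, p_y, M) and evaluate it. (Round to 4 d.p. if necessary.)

x* = 2.8935

The MRS is (1/3)·y/x. Set MRS = p_x/p_y.
So p_y·y = 3·p_x·x; combined with the budget, a share 0.25 of income goes to x.
Demand: x*(p_x,p_y,M) = 0.25·M/p_x and y* = 0.75·M/p_y.
At p_x=10.8, p_y=2.5, M=125: x* = 0.25·125/10.8 = 2.8935.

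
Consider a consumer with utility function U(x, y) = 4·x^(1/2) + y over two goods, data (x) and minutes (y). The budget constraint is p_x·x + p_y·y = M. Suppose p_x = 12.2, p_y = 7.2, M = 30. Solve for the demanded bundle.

MU_x = 2/√x, MU_y = 1. Tangency: 2/√x = p_x/p_y.
Solve: √x = 2·p_y/p_x, so x*(p_x,p_y) = (2·p_y/p_x)², and y* = (M − p_x·x*)/p_y.
Plugging in: x* = (2·7.2/12.2)² = 1.3932, y* = 1.806.

x* = 1.3932, y* = 1.806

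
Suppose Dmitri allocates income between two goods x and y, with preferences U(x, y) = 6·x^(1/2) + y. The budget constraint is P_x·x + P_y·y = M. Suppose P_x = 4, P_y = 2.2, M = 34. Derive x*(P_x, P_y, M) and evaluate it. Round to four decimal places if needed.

x* = 2.7225

Set MRS = P_x/P_y: 3·x^(−1/2) = P_x/P_y.
Solve: √x = 3·P_y/P_x, so x*(P_x,P_y) = (3·P_y/P_x)², and y* = (M − P_x·x*)/P_y.
Plugging in: x* = (3·2.2/4)² = 2.7225.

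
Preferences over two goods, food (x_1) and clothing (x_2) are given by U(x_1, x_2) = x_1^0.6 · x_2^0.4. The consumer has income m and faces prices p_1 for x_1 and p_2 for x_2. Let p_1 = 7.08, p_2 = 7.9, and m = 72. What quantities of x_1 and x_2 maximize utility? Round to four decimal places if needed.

x_1* = 6.1017, x_2* = 3.6456

The MRS is (3/2)·x_2/x_1. Set MRS = p_1/p_2.
Rearranging, p_2·x_2 = (2/3)·p_1·x_1. Substituting into the budget gives p_1·x_1·(1 + (2/3)) = m.
Demand: x_1*(p_1,p_2,m) = 0.6·m/p_1 and x_2* = 0.4·m/p_2.
At p_1=7.08, p_2=7.9, m=72: x_1* = 0.6·72/7.08 = 6.1017, x_2* = 3.6456.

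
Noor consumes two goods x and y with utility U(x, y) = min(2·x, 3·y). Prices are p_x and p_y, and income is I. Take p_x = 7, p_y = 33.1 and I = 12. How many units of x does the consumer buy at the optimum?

With perfect complements, no substitution: consume in ratio x:y = 3:2.
Budget: p_x·x + p_y·(2/3)·x = I, so (3·p_x + 2·p_y)·x = 3·I.
Demand: x*(p_x,p_y,I) = 3·I/(3·p_x + 2·p_y), y* = 2·I/(3·p_x + 2·p_y).
Here 3·7 + 2·33.1 = 87.2, giving x* = 0.4128.

x* = 0.4128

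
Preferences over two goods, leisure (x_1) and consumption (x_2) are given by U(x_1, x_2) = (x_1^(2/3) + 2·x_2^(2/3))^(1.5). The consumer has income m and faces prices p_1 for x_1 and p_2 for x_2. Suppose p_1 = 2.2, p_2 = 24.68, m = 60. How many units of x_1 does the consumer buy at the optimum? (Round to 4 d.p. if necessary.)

x_1* = 25.6427

From the CES first-order condition, (1/2)·(x_2/x_1)^(1/3) = p_1/p_2.
Solve for the ratio: x_2/x_1 = [2·p_1/p_2]^(3).
Substitute x_2 = (x_2/x_1)·x_1 into the budget: x_1* = m/(p_1 + p_2·(x_2/x_1)).
Numerically x_2/x_1 = 0.005667, so x_1* = 60/(2.2 + 24.68·0.005667) = 25.6427.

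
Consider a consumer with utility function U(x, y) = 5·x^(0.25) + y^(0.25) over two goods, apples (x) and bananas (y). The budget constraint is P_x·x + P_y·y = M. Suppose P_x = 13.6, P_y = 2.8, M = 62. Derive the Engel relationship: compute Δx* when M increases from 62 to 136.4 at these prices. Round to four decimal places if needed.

MU_x ∝ 5·x^(-0.75), MU_y ∝ y^(-0.75), so MRS = 5·(y/x)^(0.75) = P_x/P_y.
Solve for the ratio: y/x = [(1/5)·P_x/P_y]^(4/3).
Substitute y = (y/x)·x into the budget: x* = M/(P_x + P_y·(y/x)).
Numerically y/x = 0.962087, so x* = 62/(13.6 + 2.8·0.962087) = 3.8051.
At M' = 136.4: x* = 8.3713. Change: 8.3713 − 3.8051 = 4.5661.

Δx* = 4.5661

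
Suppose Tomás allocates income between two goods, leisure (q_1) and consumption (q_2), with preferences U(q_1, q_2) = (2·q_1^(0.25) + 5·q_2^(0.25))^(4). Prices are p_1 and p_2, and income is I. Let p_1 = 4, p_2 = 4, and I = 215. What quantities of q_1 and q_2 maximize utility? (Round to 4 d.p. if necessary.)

q_1* = 12.2353, q_2* = 41.5147

MRS = MU_q_1/MU_q_2 = (2/5)·(q_2/q_1)^(0.75). Set equal to p_1/p_2.
Solve for the ratio: q_2/q_1 = [(5/2)·p_1/p_2]^(4/3).
Substitute q_2 = (q_2/q_1)·q_1 into the budget: q_1* = I/(p_1 + p_2·(q_2/q_1)).
Numerically q_2/q_1 = 3.393022, so q_1* = 215/(4 + 4·3.393022) = 12.2353 and q_2* = 3.393022·12.2353 = 41.5147.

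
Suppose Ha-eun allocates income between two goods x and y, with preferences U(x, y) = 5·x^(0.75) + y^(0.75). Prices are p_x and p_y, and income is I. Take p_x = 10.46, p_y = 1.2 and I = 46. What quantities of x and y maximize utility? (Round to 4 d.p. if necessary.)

MU_x ∝ 5·x^(-0.25), MU_y ∝ y^(-0.25), so MRS = 5·(y/x)^(0.25) = p_x/p_y.
Hence y/x = ((1/5)·p_x/p_y)^(1/(0.25)), i.e. raised to the 4 power.
With the ratio pinned down, the budget gives x* = I/(p_x + p_y·(y/x)) and y* = (y/x)·x*.
Numerically y/x = 9.236804, so x* = 46/(10.46 + 1.2·9.236804) = 2.1351 and y* = 9.236804·2.1351 = 19.722.

x* = 2.1351, y* = 19.722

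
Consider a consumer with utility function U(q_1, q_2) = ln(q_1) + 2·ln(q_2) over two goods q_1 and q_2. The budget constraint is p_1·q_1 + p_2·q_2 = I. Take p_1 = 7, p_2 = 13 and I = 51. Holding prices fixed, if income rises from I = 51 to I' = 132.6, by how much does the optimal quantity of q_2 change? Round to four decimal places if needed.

MU_q_1/MU_q_2 = (q_2)/(2·q_1); tangency sets this equal to p_1/p_2.
So p_2·q_2 = 2·p_1·q_1; combined with the budget, a share 1/3 of income goes to q_1.
Demand: q_1*(p_1,p_2,I) = 1/3·I/p_1 and q_2* = 2/3·I/p_2.
At p_1=7, p_2=13, I=51: q_2* = 2/3·51/13 = 2.6154.
At I' = 132.6: q_2* = 6.8. Change: 6.8 − 2.6154 = 4.1846.

Δq_2* = 4.1846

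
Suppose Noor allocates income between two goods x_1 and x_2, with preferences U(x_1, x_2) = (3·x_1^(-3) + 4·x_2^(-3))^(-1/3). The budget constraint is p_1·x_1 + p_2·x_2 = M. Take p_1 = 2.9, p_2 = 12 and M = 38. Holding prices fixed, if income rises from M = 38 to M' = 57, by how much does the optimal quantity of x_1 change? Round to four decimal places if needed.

MU_x_1 ∝ 3·x_1^(-4), MU_x_2 ∝ 4·x_2^(-4), so MRS = (3/4)·(x_2/x_1)^(4) = p_1/p_2.
Hence x_2/x_1 = ((4/3)·p_1/p_2)^(1/(4)), i.e. raised to the 0.25 power.
Substitute x_2 = (x_2/x_1)·x_1 into the budget: x_1* = M/(p_1 + p_2·(x_2/x_1)).
Numerically x_2/x_1 = 0.753423, so x_1* = 38/(2.9 + 12·0.753423) = 3.1823.
At M' = 57: x_1* = 4.7734. Change: 4.7734 − 3.1823 = 1.5911.

Δx_1* = 1.5911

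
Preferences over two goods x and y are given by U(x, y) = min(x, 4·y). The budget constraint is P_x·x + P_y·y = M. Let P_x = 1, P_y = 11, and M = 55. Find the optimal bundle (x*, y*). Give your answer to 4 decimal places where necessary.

x* = 14.6667, y* = 3.6667

With perfect complements, no substitution: consume in ratio x:y = 4:1.
Budget: P_x·x + P_y·(1/4)·x = M, so (4·P_x + P_y)·x = 4·M.
Demand: x*(P_x,P_y,M) = 4·M/(4·P_x + P_y), y* = M/(4·P_x + P_y).
Here 4·1 + 11 = 15, giving x* = 14.6667 and y* = 3.6667.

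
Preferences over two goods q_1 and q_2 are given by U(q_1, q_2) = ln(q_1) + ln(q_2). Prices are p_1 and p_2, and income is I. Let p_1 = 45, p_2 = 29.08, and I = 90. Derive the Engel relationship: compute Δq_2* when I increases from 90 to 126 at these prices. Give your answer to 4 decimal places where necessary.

Δq_2* = 0.619

MU_q_1/MU_q_2 = (q_2)/(q_1); tangency sets this equal to p_1/p_2.
Rearranging, p_2·q_2 = p_1·q_1. Substituting into the budget gives p_1·q_1·(1 + 1) = I.
Demand: q_1*(p_1,p_2,I) = 0.5·I/p_1 and q_2* = 0.5·I/p_2.
At p_1=45, p_2=29.08, I=90: q_2* = 0.5·90/29.08 = 1.5475.
At I' = 126: q_2* = 2.1664. Change: 2.1664 − 1.5475 = 0.619.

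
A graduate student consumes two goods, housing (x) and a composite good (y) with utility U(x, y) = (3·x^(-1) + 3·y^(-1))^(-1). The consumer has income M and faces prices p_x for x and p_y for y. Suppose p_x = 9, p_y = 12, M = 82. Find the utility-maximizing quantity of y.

y* = 3.662

Substitute y = (y/x)·x into the budget: x* = M/(p_x + p_y·(y/x)).
Numerically y/x = 0.866025, so x* = 82/(9 + 12·0.866025) = 4.2285 and y* = 0.866025·4.2285 = 3.662.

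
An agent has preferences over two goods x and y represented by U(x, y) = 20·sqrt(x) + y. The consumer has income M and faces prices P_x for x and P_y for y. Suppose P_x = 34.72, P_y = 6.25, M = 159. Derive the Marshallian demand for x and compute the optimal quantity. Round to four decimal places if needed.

Set MRS = P_x/P_y: 10·x^(−1/2) = P_x/P_y.
Solve: √x = 10·P_y/P_x, so x*(P_x,P_y) = (10·P_y/P_x)², and y* = (M − P_x·x*)/P_y.
Plugging in: x* = (10·6.25/34.72)² = 3.2404.

x* = 3.2404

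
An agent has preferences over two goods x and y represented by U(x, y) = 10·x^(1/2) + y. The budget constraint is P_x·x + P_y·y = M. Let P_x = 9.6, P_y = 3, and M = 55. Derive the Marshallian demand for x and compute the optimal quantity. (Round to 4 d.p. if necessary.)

x* = 2.4414

Utility is quasi-linear in y; the FOC for x is 5/√x = P_x/P_y.
Solve: √x = 5·P_y/P_x, so x*(P_x,P_y) = (5·P_y/P_x)², and y* = (M − P_x·x*)/P_y.
Plugging in: x* = (5·3/9.6)² = 2.4414.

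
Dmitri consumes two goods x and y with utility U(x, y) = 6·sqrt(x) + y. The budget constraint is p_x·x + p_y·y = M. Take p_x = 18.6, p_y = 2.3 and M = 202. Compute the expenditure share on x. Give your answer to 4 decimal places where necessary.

share on x = 0.0127

Thus x* = (3·p_y/p_x)² — independent of M — with the rest of income spent on y.
Plugging in: x* = (3·2.3/18.6)² = 0.1376, y* = 86.7132.
Expenditure on x: 18.6·0.1376 = 2.5597; share = 0.0127.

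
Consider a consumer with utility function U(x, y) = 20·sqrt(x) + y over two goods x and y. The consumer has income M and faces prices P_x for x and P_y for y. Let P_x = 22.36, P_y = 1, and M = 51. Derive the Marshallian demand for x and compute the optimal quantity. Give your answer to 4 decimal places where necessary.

x* = 0.2

MU_x = 10/√x, MU_y = 1. Tangency: 10/√x = P_x/P_y.
Solve: √x = 10·P_y/P_x, so x*(P_x,P_y) = (10·P_y/P_x)², and y* = (M − P_x·x*)/P_y.
Plugging in: x* = (10·1/22.36)² = 0.2.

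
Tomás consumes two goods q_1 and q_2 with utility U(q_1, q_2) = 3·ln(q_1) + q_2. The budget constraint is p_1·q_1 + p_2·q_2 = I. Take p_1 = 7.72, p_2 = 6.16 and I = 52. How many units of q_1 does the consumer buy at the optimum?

q_1* = 2.3938

MU_q_1 = 3/q_1, MU_q_2 = 1. Tangency: 3/q_1 = p_1/p_2.
So q_1*(p_1,p_2) = 3·p_2/p_1, independent of income; and q_2* = (I − 3·p_2)/p_2.
At the given prices: q_1* = 3·6.16/7.72 = 2.3938.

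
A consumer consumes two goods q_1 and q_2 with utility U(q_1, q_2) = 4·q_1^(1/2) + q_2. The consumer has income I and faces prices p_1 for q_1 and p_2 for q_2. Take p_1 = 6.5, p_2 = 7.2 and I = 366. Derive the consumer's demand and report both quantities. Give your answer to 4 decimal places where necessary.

Set MRS = p_1/p_2: 2·q_1^(−1/2) = p_1/p_2.
Thus q_1* = (2·p_2/p_1)² — independent of I — with the rest of income spent on q_2.
Plugging in: q_1* = (2·7.2/6.5)² = 4.9079, q_2* = 46.4026.

q_1* = 4.9079, q_2* = 46.4026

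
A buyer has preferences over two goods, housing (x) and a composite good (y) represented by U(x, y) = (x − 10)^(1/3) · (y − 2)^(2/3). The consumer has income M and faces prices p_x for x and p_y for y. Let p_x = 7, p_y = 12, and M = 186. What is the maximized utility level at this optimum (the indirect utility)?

Discretionary income = 186 − 10·7 − 2·12 = 92; x* = 10 + 1/3·92/7 = 14.381; y* = 2 + 2/3·92/12 = 7.1111.
Utility at the optimum: U(14.381, 7.1111) = 4.8551.

V = 4.8551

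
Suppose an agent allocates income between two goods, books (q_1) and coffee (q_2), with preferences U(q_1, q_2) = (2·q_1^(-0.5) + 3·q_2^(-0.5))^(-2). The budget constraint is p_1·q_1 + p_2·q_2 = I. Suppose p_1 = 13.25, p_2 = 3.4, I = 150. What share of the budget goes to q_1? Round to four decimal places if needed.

MRS = MU_q_1/MU_q_2 = (2/3)·(q_2/q_1)^(1.5). Set equal to p_1/p_2.
Solve for the ratio: q_2/q_1 = [(3/2)·p_1/p_2]^(2/3).
Substitute q_2 = (q_2/q_1)·q_1 into the budget: q_1* = I/(p_1 + p_2·(q_2/q_1)).
Numerically q_2/q_1 = 3.245031, so q_1* = 150/(13.25 + 3.4·3.245031) = 6.1771 and q_2* = 3.245031·6.1771 = 20.045.
Expenditure on q_1: 13.25·6.1771 = 81.847; share = 0.5456.

share on q_1 = 0.5456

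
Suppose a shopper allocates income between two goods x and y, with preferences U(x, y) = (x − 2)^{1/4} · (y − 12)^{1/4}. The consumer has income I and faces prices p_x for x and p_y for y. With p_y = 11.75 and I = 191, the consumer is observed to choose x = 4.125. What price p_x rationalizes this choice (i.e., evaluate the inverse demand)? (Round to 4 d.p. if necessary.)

p_x = 8

This is Cobb-Douglas in (x−2, y−12): tangency gives 0.25·p_y·(y−12) = 0.25·p_x·(x−2).
After buying the subsistence bundle (2, 12), a share 0.5 of the remaining income goes to x: x* = 2 + 0.5·(I − 2p_x − 12p_y)/p_x.
Set x* = 4.125 in the demand function and solve for p_x: p_x = 8.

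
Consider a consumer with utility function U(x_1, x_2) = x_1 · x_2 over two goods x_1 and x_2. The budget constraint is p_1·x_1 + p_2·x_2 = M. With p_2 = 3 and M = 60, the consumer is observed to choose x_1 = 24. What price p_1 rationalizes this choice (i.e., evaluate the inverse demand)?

p_1 = 1.25

Tangency: MRS = x_2/x_1 = p_1/p_2.
Rearranging, p_2·x_2 = p_1·x_1. Substituting into the budget gives p_1·x_1·(1 + 1) = M.
Demand: x_1*(p_1,p_2,M) = 0.5·M/p_1 and x_2* = 0.5·M/p_2.
Set x_1* = 24 in the demand function and solve for p_1: p_1 = 1.25.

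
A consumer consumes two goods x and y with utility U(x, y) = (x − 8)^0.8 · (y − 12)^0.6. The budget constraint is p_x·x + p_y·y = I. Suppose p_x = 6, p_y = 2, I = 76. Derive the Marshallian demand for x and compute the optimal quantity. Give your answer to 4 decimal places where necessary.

x* = 8.381

This is Cobb-Douglas in (x−8, y−12): tangency gives 0.8·p_y·(y−12) = 0.6·p_x·(x−8).
Substituting into the budget: x* = 8 + 4/7·(I − 8·p_x − 12·p_y)/p_x, and y* = 12 + 3/7·(…)/p_y.
Discretionary income = 76 − 8·6 − 12·2 = 4; x* = 8 + 4/7·4/6 = 8.381.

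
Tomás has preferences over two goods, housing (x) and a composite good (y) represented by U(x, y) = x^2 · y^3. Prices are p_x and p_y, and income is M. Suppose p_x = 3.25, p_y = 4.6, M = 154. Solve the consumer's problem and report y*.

y* = 20.087

Tangency: MRS = (2/3)·y/x = p_x/p_y.
So 2·p_y·y = 3·p_x·x; combined with the budget, a share 0.4 of income goes to x.
Demand: x*(p_x,p_y,M) = 0.4·M/p_x and y* = 0.6·M/p_y.
At p_x=3.25, p_y=4.6, M=154: y* = 0.6·154/4.6 = 20.087.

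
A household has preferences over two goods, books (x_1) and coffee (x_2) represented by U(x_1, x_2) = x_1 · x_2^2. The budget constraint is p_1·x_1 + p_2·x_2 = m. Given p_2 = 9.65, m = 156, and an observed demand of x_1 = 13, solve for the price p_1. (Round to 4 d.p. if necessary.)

p_1 = 4

The MRS is (1/2)·x_2/x_1. Set MRS = p_1/p_2.
Rearranging, p_2·x_2 = 2·p_1·x_1. Substituting into the budget gives p_1·x_1·(1 + 2) = m.
Demand: x_1*(p_1,p_2,m) = 1/3·m/p_1 and x_2* = 2/3·m/p_2.
Set x_1* = 13 in the demand function and solve for p_1: p_1 = 4.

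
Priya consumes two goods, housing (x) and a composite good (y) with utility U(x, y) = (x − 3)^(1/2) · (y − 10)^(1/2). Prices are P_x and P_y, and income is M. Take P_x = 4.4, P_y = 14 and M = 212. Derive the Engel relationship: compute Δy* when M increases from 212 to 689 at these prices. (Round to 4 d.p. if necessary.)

Δy* = 17.0357

This is Cobb-Douglas in (x−3, y−10): tangency gives 0.5·P_y·(y−10) = 0.5·P_x·(x−3).
Substituting into the budget: x* = 3 + 0.5·(M − 3·P_x − 10·P_y)/P_x, and y* = 10 + 0.5·(…)/P_y.
Discretionary income = 212 − 3·4.4 − 10·14 = 58.8; y* = 10 + 0.5·58.8/14 = 12.1.
At M' = 689: y* = 29.1357. Change: 29.1357 − 12.1 = 17.0357.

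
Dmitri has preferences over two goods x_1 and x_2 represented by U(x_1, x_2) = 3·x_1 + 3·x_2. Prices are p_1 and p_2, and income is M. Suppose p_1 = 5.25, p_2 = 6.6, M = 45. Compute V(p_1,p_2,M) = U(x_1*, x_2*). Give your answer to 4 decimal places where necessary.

V = 25.7143

Perfect substitutes: compare marginal utility per dollar. 3/p_1 vs 3/p_2 → 0.5714 vs 0.4545.
x_1 gives more utility per dollar, so spend all income on x_1: x_1* = M/p_1, x_2* = 0.
Numerically: x_1* = 8.5714, x_2* = 0.
Utility at the optimum: U(8.5714, 0) = 25.7143.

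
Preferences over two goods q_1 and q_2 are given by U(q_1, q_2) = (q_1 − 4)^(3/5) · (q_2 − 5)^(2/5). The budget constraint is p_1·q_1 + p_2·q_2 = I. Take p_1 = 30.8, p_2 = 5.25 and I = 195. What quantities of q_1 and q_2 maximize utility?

MRS = (3/2)·(q_2−5)/(q_1−4). Tangency with p_1/p_2 gives q_2−5 = (2/3)·(p_1/p_2)·(q_1−4).
After buying the subsistence bundle (4, 5), a share 0.6 of the remaining income goes to q_1: q_1* = 4 + 0.6·(I − 4p_1 − 5p_2)/p_1.
Discretionary income = 195 − 4·30.8 − 5·5.25 = 45.55; q_1* = 4 + 0.6·45.55/30.8 = 4.8873; q_2* = 5 + 0.4·45.55/5.25 = 8.4705.

q_1* = 4.8873, q_2* = 8.4705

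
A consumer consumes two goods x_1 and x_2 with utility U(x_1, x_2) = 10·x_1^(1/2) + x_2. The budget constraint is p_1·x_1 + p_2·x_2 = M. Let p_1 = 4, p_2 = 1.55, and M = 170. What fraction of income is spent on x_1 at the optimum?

share on x_1 = 0.0883

Thus x_1* = (5·p_2/p_1)² — independent of M — with the rest of income spent on x_2.
Plugging in: x_1* = (5·1.55/4)² = 3.7539, x_2* = 99.9899.
Expenditure on x_1: 4·3.7539 = 15.0156; share = 0.0883.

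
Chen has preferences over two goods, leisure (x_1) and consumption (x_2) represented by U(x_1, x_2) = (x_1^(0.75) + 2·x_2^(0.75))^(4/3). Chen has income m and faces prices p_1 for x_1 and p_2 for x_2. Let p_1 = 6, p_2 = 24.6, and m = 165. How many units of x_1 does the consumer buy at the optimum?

MRS = MU_x_1/MU_x_2 = (1/2)·(x_2/x_1)^(0.25). Set equal to p_1/p_2.
Hence x_2/x_1 = (2·p_1/p_2)^(1/(0.25)), i.e. raised to the 4 power.
With the ratio pinned down, the budget gives x_1* = m/(p_1 + p_2·(x_2/x_1)) and x_2* = (x_2/x_1)·x_1*.
Numerically x_2/x_1 = 0.056622, so x_1* = 165/(6 + 24.6·0.056622) = 22.3187.

x_1* = 22.3187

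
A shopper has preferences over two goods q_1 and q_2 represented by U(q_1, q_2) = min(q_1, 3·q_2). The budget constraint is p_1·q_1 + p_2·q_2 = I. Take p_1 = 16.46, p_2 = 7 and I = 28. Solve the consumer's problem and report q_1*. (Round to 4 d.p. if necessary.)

q_1* = 1.4899

Leontief preferences: the optimum is at the kink where q_1/3 = q_2/1, i.e. q_2 = (1/3)·q_1.
Budget: p_1·q_1 + p_2·(1/3)·q_1 = I, so (3·p_1 + p_2)·q_1 = 3·I.
Demand: q_1*(p_1,p_2,I) = 3·I/(3·p_1 + p_2), q_2* = I/(3·p_1 + p_2).
Here 3·16.46 + 7 = 56.38, giving q_1* = 1.4899.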